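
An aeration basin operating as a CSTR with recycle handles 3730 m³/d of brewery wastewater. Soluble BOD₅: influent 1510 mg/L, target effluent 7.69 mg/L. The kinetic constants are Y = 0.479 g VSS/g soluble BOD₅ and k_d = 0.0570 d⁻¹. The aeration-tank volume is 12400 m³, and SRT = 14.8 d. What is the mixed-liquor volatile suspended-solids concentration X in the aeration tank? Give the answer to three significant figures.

Solving the biomass balance for X: X = Y Q (S₀−S) θ_c / [V (1+k_d θ_c)] = 0.479 × 3730 × (1510 − 7.69) × 14.8 / [12400 × (1 + 0.0570 × 14.8)] = 1738 mg/L.

X ≈ 1740 mg/L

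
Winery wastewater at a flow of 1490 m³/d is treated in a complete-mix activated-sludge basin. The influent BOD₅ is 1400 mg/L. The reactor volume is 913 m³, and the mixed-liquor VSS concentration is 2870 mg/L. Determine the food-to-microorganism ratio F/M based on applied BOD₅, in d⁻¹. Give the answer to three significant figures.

Food-to-microorganism ratio F/M = Q S₀ / (V X) = 1490 × 1400 / (913.0 × 2870) = 0.7961 d⁻¹.

F/M ≈ 0.796 d⁻¹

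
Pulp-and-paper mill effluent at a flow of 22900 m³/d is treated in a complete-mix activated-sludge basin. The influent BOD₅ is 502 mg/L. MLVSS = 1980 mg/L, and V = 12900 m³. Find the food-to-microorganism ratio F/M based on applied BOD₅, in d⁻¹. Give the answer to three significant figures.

F/M = Q·S₀ / (V·X) = 22900 × 502 / (12900 × 1980) = 0.4501 g BOD₅·(g VSS·d)⁻¹.

F/M ≈ 0.450 d⁻¹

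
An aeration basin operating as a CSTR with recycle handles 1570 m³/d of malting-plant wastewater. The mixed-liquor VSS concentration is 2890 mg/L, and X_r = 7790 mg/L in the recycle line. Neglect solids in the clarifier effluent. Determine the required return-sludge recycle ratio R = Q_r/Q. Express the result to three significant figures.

Mass balance around the secondary clarifier (neglecting effluent solids): R = X / (X_r − X) = 2890 / (7790 − 2890) = 0.5898.

R ≈ 0.590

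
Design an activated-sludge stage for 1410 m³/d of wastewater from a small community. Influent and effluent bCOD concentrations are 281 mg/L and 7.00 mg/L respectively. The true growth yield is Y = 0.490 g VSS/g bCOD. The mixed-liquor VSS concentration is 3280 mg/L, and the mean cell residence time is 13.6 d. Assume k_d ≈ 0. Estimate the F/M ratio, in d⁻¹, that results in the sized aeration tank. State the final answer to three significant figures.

F/M ≈ 0.154 d⁻¹

Biomass mass balance (decay neglected): V·X = Y·Q·(S₀ − S)·θ_c, so V = 0.490 × 1410 × (281 − 7.00) × 13.6 / 3280 = 784.9 m³.
Food-to-microorganism ratio F/M = Q S₀ / (V X) = 1410 × 281 / (784.9 × 3280) = 0.1539 d⁻¹.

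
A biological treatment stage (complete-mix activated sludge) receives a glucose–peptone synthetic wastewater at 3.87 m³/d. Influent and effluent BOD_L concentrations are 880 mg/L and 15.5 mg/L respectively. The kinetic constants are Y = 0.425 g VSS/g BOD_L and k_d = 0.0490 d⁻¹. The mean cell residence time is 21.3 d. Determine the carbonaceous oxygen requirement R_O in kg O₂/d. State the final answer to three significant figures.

Correct the yield for decay: Y_obs = Y/(1 + k_d θ_c) = 0.425 / (1 + 0.0490 × 21.3) = 0.425 / 2.044 = 0.2080.
Substrate removed = Q·(S₀ − S) = 3.87 m³/d × (880 − 15.5) g/m³ = 3.35×10^3 g/d = 3.346 kg/d.
Biomass synthesised: P_X = Y_obs × 3.346 = 0.6957 kg VSS/d.
Carbonaceous O₂ demand = substrate oxidised − cell-mass equivalent = 3.346 − 1.42 × 0.6957 = 2.358 kg O₂/d.

R_O ≈ 2.36 kg O₂/d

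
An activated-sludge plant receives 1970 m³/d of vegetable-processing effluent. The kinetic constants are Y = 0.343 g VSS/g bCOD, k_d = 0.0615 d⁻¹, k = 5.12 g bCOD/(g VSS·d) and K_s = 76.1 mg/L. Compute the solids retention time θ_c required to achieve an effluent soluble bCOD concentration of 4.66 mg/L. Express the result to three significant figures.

At the target effluent, Y k S/(K_s+S) = 0.343×5.12×4.66/80.76 = 0.1013 d⁻¹.
θ_c = 1/(μ − k_d) = 1/(0.1013 − 0.0615) = 1/0.03983 = 25.10 d.

θ_c ≈ 25.1 d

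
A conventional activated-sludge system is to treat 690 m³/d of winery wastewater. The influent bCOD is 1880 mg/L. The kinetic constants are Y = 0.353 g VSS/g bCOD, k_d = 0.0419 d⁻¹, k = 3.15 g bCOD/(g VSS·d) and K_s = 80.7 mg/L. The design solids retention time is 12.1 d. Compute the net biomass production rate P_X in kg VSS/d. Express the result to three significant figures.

P_X ≈ 302 kg VSS/d

From the Monod/SRT balance for a CMAS, S = K_s·(1+k_d θ_c)/[θ_c·(Y k − k_d) − 1] = 80.7 × (1 + 0.0419 × 12.1) / [12.1 × (0.353 × 3.15 − 0.0419) − 1] = 121.6 / 11.95 = 10.18 mg/L.
The observed yield is Y_obs = Y/(1 + k_d·θ_c) = 0.353 / (1 + 0.0419 × 12.1) = 0.353 / 1.507 = 0.2342 g VSS per g bCOD removed.
Mass of bCOD removed per day: Q(S₀ − S) = 690 × 1870 g/m³ = 1290 kg/d.
Net biomass production P_X = Y_obs × Q·(S₀ − S) = 0.2342 × 1290 = 302.2 kg VSS/d.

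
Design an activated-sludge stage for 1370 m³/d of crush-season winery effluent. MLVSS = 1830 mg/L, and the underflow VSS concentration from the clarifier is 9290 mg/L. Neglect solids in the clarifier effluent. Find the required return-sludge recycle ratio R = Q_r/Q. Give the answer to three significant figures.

Mass balance around the secondary clarifier (neglecting effluent solids): R = X / (X_r − X) = 1830 / (9290 − 1830) = 0.2453.

R ≈ 0.245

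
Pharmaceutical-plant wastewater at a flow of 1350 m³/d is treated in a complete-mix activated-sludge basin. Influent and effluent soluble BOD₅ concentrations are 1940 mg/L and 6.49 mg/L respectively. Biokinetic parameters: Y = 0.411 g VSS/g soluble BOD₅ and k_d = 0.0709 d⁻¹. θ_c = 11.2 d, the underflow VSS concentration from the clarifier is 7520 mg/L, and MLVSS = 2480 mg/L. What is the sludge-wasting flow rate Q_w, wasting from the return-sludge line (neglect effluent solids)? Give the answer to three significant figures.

Q_w ≈ 79.5 m³/d

From the SRT design equation V = Y Q (S₀−S) θ_c / [X (1 + k_d θ_c)] = 0.411 × 1350 × (1940 − 6.49) × 11.2 / [2480 × (1 + 0.0709 × 11.2)] = 1.2×10^7 / 4449 = 2701 m³.
Q_w = (V·X)/(θ_c X_r) = 2701 × 2480 / (11.2 × 7520) = 79.52 m³/d.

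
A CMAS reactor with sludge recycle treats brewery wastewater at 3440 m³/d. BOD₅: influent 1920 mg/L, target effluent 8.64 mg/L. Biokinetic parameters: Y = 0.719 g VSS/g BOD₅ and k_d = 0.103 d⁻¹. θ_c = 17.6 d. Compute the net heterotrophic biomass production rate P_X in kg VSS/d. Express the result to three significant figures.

The observed yield is Y_obs = Y/(1 + k_d·θ_c) = 0.719 / (1 + 0.103 × 17.6) = 0.719 / 2.813 = 0.2556 g VSS per g BOD₅ removed.
Q·(S₀ − S) = 3440 × (1920 − 8.64) × 10⁻³ = 6575 kg/d removed.
P_X = Y_obs · Q(S₀ − S) = 0.2556 × 6575 = 1681 kg VSS/d.

P_X ≈ 1680 kg VSS/d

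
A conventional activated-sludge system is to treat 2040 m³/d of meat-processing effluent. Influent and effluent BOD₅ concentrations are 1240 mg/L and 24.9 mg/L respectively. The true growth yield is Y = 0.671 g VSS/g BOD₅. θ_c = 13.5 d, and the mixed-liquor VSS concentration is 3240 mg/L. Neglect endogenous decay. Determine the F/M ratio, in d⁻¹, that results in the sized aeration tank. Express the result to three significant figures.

F/M ≈ 0.113 d⁻¹

Biomass mass balance (decay neglected): V·X = Y·Q·(S₀ − S)·θ_c, so V = 0.671 × 2040 × (1240 − 24.9) × 13.5 / 3240 = 6930 m³.
Food-to-microorganism ratio F/M = Q S₀ / (V X) = 2040 × 1240 / (6930 × 3240) = 0.1127 d⁻¹.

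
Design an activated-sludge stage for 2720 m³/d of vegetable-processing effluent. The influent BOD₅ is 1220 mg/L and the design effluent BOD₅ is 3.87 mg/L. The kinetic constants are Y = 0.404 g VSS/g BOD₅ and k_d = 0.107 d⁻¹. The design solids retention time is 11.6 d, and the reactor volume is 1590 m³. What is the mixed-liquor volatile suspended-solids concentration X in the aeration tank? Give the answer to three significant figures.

X ≈ 4350 mg/L

X = Y·Q·ΔS·θ_c / [V·(1 + k_d θ_c)] = 0.404 × 2720 × (1220 − 3.87) × 11.6 / [1590 × (1 + 0.107 × 11.6)] = 4350 mg/L.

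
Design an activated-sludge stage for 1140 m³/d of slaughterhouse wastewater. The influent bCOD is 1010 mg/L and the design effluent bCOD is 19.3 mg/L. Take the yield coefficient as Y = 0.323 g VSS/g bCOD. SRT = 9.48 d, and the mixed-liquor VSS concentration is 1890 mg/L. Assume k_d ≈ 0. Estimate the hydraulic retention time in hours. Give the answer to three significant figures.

With k_d = 0 the design equation reduces to V = Y Q (S₀−S) θ_c / X = 0.323 × 1140 × (1010 − 19.3) × 9.48 / 1890 = 1830 m³.
τ = V/Q = 1830/1140 = 1.605 d, or 38.52 h.

τ ≈ 38.5 h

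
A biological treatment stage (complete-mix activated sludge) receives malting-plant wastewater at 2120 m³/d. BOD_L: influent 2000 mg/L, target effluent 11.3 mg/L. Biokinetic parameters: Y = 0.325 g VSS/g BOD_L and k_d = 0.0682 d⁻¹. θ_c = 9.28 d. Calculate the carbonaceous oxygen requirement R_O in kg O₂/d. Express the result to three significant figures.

R_O ≈ 3020 kg O₂/d

Observed yield with endogenous decay: Y_obs = Y / (1 + k_d·θ_c) = 0.325 / (1 + 0.0682 × 9.28) = 0.325 / 1.633 = 0.1990 g VSS/g BOD_L.
ΔS = 2000 − 11.3 = 1989 mg/L, so the substrate removal rate is 2120 × 1989/1000 = 4216 kg BOD_L/d.
Biomass synthesised: P_X = Y_obs × 4216 = 839.1 kg VSS/d.
R_O = Q·ΔS − 1.42 P_X = 4216 − 1192 = 3024 kg O₂/d.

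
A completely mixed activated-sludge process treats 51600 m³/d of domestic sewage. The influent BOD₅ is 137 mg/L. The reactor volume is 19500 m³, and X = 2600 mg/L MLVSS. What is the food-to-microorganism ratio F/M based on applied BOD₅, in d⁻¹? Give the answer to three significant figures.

F/M ≈ 0.139 d⁻¹

F/M = applied load / biomass = Q·S₀/(V·X) = 51600 × 137 / (19500 × 2600) = 0.1394 d⁻¹.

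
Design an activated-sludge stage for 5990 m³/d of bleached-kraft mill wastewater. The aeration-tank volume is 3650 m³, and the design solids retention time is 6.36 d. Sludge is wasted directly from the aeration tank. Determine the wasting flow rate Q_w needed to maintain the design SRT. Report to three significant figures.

With mixed-liquor wasting, θ_c = V/Q_w, so Q_w = V/θ_c = 3650/6.36 = 573.9 m³/d.

Q_w ≈ 574 m³/d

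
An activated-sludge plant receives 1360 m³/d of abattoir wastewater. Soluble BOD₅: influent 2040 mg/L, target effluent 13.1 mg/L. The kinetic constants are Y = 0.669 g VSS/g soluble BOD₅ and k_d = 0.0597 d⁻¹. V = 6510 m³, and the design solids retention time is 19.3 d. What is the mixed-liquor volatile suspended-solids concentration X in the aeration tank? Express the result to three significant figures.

X ≈ 2540 mg/L

X = Y·Q·ΔS·θ_c / [V·(1 + k_d θ_c)] = 0.669 × 1360 × (2040 − 13.1) × 19.3 / [6510 × (1 + 0.0597 × 19.3)] = 2540 mg/L.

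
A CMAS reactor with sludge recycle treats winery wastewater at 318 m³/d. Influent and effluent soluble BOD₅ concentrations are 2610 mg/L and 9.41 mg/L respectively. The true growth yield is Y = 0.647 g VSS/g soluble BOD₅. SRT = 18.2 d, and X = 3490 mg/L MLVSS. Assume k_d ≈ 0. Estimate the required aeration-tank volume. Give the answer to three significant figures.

V ≈ 2790 m³

With k_d = 0 the design equation reduces to V = Y Q (S₀−S) θ_c / X = 0.647 × 318 × (2610 − 9.41) × 18.2 / 3490 = 2790 m³.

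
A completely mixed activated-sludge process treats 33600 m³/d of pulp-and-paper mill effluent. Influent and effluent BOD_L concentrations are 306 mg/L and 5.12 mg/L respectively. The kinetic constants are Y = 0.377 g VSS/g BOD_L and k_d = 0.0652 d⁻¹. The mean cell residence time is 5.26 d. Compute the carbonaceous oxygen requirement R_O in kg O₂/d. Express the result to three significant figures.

The observed yield is Y_obs = Y/(1 + k_d·θ_c) = 0.377 / (1 + 0.0652 × 5.26) = 0.377 / 1.343 = 0.2807 g VSS per g BOD_L removed.
ΔS = 306 − 5.12 = 300.9 mg/L, so the substrate removal rate is 33600 × 300.9/1000 = 10110 kg BOD_L/d.
P_X = Y_obs·Q·(S₀ − S) = 0.2807 × 10110 = 2838 kg VSS/d.
R_O = Q·ΔS − 1.42 P_X = 10110 − 4030 = 6080 kg O₂/d.

R_O ≈ 6080 kg O₂/d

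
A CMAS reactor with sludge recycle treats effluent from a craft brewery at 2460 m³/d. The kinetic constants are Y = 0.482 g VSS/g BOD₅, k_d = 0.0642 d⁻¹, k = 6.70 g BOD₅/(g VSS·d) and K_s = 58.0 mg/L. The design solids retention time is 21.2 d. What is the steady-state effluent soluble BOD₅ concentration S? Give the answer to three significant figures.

S ≈ 2.07 mg/L

For a completely mixed reactor with recycle the Lawrence–McCarty relation gives S = K_s·(1 + k_d·θ_c) / [θ_c·(Y·k − k_d) − 1] = 58.0 × (1 + 0.0642 × 21.2) / [21.2 × (0.482 × 6.70 − 0.0642) − 1] = 136.9 / 66.10 = 2.072 mg/L.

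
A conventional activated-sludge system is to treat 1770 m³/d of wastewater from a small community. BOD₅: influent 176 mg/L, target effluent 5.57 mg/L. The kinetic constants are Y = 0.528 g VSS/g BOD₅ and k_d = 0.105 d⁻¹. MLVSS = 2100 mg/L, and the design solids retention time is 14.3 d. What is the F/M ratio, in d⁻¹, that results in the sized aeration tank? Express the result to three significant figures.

F/M ≈ 0.342 d⁻¹

Rearranging the biomass balance for a CMAS with decay, V = Y·Q·ΔS·θ_c / [X·(1+k_d θ_c)] = 0.528 × 1770 × (176 − 5.57) × 14.3 / [2100 × (1 + 0.105 × 14.3)] = 2.28×10^6 / 5253 = 433.6 m³.
Food-to-microorganism ratio F/M = Q S₀ / (V X) = 1770 × 176 / (433.6 × 2100) = 0.3421 d⁻¹.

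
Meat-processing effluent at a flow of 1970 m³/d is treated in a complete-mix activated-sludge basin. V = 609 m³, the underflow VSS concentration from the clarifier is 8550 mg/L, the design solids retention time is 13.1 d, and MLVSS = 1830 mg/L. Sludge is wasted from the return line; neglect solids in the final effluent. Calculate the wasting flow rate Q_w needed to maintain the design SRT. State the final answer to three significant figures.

Q_w ≈ 9.95 m³/d

Q_w = (V·X)/(θ_c X_r) = 609.0 × 1830 / (13.1 × 8550) = 9.950 m³/d.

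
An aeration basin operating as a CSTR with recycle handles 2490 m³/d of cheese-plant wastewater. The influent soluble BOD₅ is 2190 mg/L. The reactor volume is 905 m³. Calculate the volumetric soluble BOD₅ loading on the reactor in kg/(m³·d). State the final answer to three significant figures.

Applied soluble BOD₅ load per unit volume = Q·S₀/V = (2490 × 2190/1000)/905.0 = 6.026 kg soluble BOD₅·m⁻³·d⁻¹.

L_v ≈ 6.03 kg soluble BOD₅/(m³·d)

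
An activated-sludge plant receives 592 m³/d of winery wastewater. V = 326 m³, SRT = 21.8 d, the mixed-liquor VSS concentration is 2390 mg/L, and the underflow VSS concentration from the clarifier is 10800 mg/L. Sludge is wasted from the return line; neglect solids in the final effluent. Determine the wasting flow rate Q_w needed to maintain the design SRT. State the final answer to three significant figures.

Q_w ≈ 3.31 m³/d

Q_w = (V·X)/(θ_c X_r) = 326.0 × 2390 / (21.8 × 10800) = 3.309 m³/d.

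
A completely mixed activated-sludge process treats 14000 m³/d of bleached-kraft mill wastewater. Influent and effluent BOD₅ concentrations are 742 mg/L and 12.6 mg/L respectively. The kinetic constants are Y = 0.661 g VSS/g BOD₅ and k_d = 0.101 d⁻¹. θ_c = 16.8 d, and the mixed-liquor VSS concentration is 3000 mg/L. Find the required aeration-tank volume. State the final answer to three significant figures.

V ≈ 14000 m³

Steady-state biomass mass balance: V·X·(1 + k_d·θ_c) = Y·Q·(S₀ − S)·θ_c, so V = 0.661 × 14000 × (742 − 12.6) × 16.8 / [3000 × (1 + 0.101 × 16.8)] = 1.13×10^8 / 8090 = 14016 m³.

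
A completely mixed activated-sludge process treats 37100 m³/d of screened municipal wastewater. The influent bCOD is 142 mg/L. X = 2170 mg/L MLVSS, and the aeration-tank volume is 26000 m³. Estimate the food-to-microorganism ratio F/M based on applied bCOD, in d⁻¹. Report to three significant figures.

F/M ≈ 0.0934 d⁻¹

Food-to-microorganism ratio F/M = Q S₀ / (V X) = 37100 × 142 / (26000 × 2170) = 0.09337 d⁻¹.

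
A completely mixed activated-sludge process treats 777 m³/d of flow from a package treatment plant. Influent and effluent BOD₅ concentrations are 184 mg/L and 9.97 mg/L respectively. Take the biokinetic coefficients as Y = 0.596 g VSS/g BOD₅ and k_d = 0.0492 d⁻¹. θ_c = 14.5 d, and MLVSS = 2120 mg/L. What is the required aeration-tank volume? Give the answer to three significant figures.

V ≈ 322 m³

From the SRT design equation V = Y Q (S₀−S) θ_c / [X (1 + k_d θ_c)] = 0.596 × 777 × (184 − 9.97) × 14.5 / [2120 × (1 + 0.0492 × 14.5)] = 1.17×10^6 / 3632 = 321.7 m³.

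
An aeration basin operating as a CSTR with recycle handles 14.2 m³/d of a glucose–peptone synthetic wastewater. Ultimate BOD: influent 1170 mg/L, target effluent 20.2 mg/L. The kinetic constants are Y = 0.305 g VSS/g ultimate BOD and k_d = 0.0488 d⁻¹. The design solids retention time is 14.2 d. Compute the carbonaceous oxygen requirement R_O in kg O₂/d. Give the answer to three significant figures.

Observed yield with endogenous decay: Y_obs = Y / (1 + k_d·θ_c) = 0.305 / (1 + 0.0488 × 14.2) = 0.305 / 1.693 = 0.1802 g VSS/g ultimate BOD.
Q·(S₀ − S) = 14.2 × (1170 − 20.2) × 10⁻³ = 16.33 kg/d removed.
Biomass synthesised: P_X = Y_obs × 16.33 = 2.941 kg VSS/d.
Carbonaceous O₂ demand = substrate oxidised − cell-mass equivalent = 16.33 − 1.42 × 2.941 = 12.15 kg O₂/d.

R_O ≈ 12.2 kg O₂/d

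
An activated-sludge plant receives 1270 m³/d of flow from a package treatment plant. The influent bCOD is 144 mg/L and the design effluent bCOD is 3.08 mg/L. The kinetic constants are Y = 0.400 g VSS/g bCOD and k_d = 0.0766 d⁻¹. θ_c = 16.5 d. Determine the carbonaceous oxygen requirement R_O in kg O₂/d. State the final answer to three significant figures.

The observed yield is Y_obs = Y/(1 + k_d·θ_c) = 0.400 / (1 + 0.0766 × 16.5) = 0.400 / 2.264 = 0.1767 g VSS per g bCOD removed.
Substrate removed = Q·(S₀ − S) = 1270 m³/d × (144 − 3.08) g/m³ = 1.79×10^5 g/d = 179.0 kg/d.
Net sludge production P_X = 0.1767 × 179.0 = 31.62 kg VSS/d.
R_O = Q·(S₀ − S) − 1.42·P_X = 179.0 − 1.42 × 31.62 = 134.1 kg O₂/d.

R_O ≈ 134 kg O₂/d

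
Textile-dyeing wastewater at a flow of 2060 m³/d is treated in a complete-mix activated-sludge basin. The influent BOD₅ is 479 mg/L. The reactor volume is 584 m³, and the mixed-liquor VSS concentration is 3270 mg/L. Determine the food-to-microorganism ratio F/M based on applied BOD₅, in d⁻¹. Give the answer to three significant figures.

F/M = applied load / biomass = Q·S₀/(V·X) = 2060 × 479 / (584.0 × 3270) = 0.5167 d⁻¹.

F/M ≈ 0.517 d⁻¹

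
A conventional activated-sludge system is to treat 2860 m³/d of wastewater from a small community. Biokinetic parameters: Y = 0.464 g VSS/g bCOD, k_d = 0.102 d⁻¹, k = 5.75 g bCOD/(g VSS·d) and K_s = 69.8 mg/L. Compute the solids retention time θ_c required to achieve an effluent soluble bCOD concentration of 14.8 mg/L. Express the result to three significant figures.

From 1/θ_c = Y·k·S/(K_s + S) − k_d: Y·k·S/(K_s+S) = 0.464 × 5.75 × 14.8 / (69.8 + 14.8) = 0.4667 d⁻¹.
1/θ_c = 0.4667 − 0.102 = 0.3647 d⁻¹, so θ_c = 2.742 d.

θ_c ≈ 2.74 d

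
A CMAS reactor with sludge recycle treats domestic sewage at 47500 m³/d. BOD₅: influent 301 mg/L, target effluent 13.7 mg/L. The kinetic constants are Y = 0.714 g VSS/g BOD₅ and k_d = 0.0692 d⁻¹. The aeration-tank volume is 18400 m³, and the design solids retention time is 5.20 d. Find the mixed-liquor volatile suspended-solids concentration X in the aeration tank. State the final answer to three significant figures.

X ≈ 2030 mg/L

X = Y·Q·ΔS·θ_c / [V·(1 + k_d θ_c)] = 0.714 × 47500 × (301 − 13.7) × 5.20 / [18400 × (1 + 0.0692 × 5.20)] = 2025 mg/L.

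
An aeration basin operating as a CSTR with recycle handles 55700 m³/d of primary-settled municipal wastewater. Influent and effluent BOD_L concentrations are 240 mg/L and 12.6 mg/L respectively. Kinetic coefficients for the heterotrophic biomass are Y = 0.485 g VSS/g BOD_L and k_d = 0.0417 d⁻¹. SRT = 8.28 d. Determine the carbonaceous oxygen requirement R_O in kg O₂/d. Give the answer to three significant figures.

Observed yield with endogenous decay: Y_obs = Y / (1 + k_d·θ_c) = 0.485 / (1 + 0.0417 × 8.28) = 0.485 / 1.345 = 0.3605 g VSS/g BOD_L.
Mass of BOD_L removed per day: Q(S₀ − S) = 55700 × 227.4 g/m³ = 12666 kg/d.
Net sludge production P_X = 0.3605 × 12666 = 4566 kg VSS/d.
R_O = Q·ΔS − 1.42 P_X = 12666 − 6484 = 6182 kg O₂/d.

R_O ≈ 6180 kg O₂/d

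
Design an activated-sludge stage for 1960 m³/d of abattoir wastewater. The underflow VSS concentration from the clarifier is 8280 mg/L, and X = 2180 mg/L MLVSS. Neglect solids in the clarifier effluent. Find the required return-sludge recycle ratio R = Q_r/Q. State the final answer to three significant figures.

Mass balance around the secondary clarifier (neglecting effluent solids): R = X / (X_r − X) = 2180 / (8280 − 2180) = 0.3574.

R ≈ 0.357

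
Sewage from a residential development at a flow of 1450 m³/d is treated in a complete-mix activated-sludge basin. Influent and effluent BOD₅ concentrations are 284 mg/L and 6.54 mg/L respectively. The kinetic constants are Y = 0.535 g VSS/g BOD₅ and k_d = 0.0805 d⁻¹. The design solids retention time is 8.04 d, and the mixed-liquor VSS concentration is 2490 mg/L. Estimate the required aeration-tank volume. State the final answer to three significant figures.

From the SRT design equation V = Y Q (S₀−S) θ_c / [X (1 + k_d θ_c)] = 0.535 × 1450 × (284 − 6.54) × 8.04 / [2490 × (1 + 0.0805 × 8.04)] = 1.73×10^6 / 4102 = 421.9 m³.

V ≈ 422 m³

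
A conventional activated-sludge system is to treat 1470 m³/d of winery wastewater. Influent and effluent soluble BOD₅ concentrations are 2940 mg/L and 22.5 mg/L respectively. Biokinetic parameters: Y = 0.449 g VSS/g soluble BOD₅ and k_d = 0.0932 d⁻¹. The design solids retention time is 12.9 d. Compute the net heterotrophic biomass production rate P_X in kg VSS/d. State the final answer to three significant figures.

P_X ≈ 874 kg VSS/d

Observed yield with endogenous decay: Y_obs = Y / (1 + k_d·θ_c) = 0.449 / (1 + 0.0932 × 12.9) = 0.449 / 2.202 = 0.2039 g VSS/g soluble BOD₅.
ΔS = 2940 − 22.5 = 2918 mg/L, so the substrate removal rate is 1470 × 2918/1000 = 4289 kg soluble BOD₅/d.
Biomass produced: P_X = Y_obs·Q·ΔS = 0.2039 × 4289 ≈ 874.4 kg VSS/d.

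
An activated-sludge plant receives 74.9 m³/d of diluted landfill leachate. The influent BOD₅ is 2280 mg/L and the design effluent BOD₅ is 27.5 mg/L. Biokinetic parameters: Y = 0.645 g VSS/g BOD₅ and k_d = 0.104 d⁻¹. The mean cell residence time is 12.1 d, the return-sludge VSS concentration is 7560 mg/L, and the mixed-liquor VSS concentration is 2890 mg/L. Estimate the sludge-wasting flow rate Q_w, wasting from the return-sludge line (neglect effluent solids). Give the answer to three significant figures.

Rearranging the biomass balance for a CMAS with decay, V = Y·Q·ΔS·θ_c / [X·(1+k_d θ_c)] = 0.645 × 74.9 × (2280 − 27.5) × 12.1 / [2890 × (1 + 0.104 × 12.1)] = 1.32×10^6 / 6527 = 201.7 m³.
θ_c = V·X/(Q_w·X_r) when wasting from the recycle, so Q_w = V·X/(θ_c·X_r) = 201.7 × 2890 / (12.1 × 7560) = 6.374 m³/d.

Q_w ≈ 6.37 m³/d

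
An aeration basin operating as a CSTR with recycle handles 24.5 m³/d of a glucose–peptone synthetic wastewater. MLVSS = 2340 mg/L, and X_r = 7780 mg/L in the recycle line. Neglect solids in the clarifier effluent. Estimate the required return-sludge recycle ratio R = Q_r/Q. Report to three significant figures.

R ≈ 0.430

Mass balance around the secondary clarifier (neglecting effluent solids): R = X / (X_r − X) = 2340 / (7780 − 2340) = 0.4301.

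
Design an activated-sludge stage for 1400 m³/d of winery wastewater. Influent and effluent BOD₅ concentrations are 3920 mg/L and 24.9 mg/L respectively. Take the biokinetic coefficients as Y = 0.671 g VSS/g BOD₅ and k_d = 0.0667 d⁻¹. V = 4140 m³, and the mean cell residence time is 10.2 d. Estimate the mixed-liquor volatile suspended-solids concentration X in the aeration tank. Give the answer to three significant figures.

Solving the biomass balance for X: X = Y Q (S₀−S) θ_c / [V (1+k_d θ_c)] = 0.671 × 1400 × (3920 − 24.9) × 10.2 / [4140 × (1 + 0.0667 × 10.2)] = 5365 mg/L.

X ≈ 5370 mg/L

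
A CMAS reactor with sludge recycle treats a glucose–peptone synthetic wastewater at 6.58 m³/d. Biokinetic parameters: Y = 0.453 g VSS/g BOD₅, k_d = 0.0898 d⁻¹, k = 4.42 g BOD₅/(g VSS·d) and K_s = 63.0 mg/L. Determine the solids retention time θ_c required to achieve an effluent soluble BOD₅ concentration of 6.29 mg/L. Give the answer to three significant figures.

θ_c ≈ 10.9 d

At the target effluent, Y k S/(K_s+S) = 0.453×4.42×6.29/69.29 = 0.1818 d⁻¹.
θ_c = 1/(μ − k_d) = 1/(0.1818 − 0.0898) = 1/0.09196 = 10.87 d.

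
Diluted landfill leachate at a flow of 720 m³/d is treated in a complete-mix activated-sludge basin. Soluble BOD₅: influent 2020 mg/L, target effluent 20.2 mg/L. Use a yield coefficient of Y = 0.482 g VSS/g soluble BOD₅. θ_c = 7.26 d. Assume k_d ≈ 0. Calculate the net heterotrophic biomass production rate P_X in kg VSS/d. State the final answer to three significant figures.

Since k_d ≈ 0, Y_obs = Y = 0.482 g VSS/g soluble BOD₅.
ΔS = 2020 − 20.2 = 2000 mg/L, so the substrate removal rate is 720 × 2000/1000 = 1440 kg soluble BOD₅/d.
Net biomass production P_X = Y_obs × Q·(S₀ − S) = 0.4820 × 1440 = 694.0 kg VSS/d.

P_X ≈ 694 kg VSS/d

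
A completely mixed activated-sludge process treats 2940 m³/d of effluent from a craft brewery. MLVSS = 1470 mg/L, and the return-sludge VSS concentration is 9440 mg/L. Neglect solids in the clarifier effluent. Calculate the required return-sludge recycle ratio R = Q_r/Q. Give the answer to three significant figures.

Solids balance on the clarifier gives (1+R)X = R·X_r, so R = X/(X_r − X) = 1470 / (9440 − 1470) = 0.1844.

R ≈ 0.184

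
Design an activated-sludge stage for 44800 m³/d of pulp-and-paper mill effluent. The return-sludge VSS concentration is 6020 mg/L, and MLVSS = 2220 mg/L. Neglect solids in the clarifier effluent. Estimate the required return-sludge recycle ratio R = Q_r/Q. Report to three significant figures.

Mass balance around the secondary clarifier (neglecting effluent solids): R = X / (X_r − X) = 2220 / (6020 − 2220) = 0.5842.

R ≈ 0.584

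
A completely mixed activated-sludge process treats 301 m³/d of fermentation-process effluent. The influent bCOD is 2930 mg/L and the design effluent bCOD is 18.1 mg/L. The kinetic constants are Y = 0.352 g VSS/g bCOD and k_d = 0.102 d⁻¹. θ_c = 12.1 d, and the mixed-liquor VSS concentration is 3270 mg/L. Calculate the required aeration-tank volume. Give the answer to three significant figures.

Steady-state biomass mass balance: V·X·(1 + k_d·θ_c) = Y·Q·(S₀ − S)·θ_c, so V = 0.352 × 301 × (2930 − 18.1) × 12.1 / [3270 × (1 + 0.102 × 12.1)] = 3.73×10^6 / 7306 = 511.0 m³.

V ≈ 511 m³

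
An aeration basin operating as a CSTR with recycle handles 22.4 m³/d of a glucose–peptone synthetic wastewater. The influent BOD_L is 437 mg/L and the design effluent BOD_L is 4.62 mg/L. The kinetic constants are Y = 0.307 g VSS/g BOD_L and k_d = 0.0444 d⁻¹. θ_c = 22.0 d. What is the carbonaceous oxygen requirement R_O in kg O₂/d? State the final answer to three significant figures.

Y_obs = Y / (1 + k_d θ_c) = 0.307 / (1 + 0.0444 × 22.0) = 0.307 / 1.977 = 0.1553.
Mass of BOD_L removed per day: Q(S₀ − S) = 22.4 × 432.4 g/m³ = 9.685 kg/d.
Biomass synthesised: P_X = Y_obs × 9.685 = 1.504 kg VSS/d.
R_O = Q·ΔS − 1.42 P_X = 9.685 − 2.136 = 7.549 kg O₂/d.

R_O ≈ 7.55 kg O₂/d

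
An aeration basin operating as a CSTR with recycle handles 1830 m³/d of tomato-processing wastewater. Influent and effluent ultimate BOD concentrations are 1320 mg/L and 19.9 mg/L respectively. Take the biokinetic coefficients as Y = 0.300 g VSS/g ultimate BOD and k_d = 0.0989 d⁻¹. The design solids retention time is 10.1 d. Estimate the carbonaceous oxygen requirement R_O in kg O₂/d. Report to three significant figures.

Correct the yield for decay: Y_obs = Y/(1 + k_d θ_c) = 0.300 / (1 + 0.0989 × 10.1) = 0.300 / 1.999 = 0.1501.
Q·(S₀ − S) = 1830 × (1320 − 19.9) × 10⁻³ = 2379 kg/d removed.
Biomass synthesised: P_X = Y_obs × 2379 = 357.1 kg VSS/d.
R_O = Q·(S₀ − S) − 1.42·P_X = 2379 − 1.42 × 357.1 = 1872 kg O₂/d.

R_O ≈ 1870 kg O₂/d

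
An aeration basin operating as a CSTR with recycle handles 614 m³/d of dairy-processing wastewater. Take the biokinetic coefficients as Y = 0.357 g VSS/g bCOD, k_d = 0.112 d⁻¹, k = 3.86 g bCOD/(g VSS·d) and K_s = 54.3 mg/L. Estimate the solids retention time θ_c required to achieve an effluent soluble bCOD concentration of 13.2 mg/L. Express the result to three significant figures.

θ_c ≈ 6.35 d

At the target effluent, Y k S/(K_s+S) = 0.357×3.86×13.2/67.50 = 0.2695 d⁻¹.
Then 1/θ_c = μ − k_d = 0.2695 − 0.112 = 0.1575 d⁻¹, giving θ_c = 6.350 d.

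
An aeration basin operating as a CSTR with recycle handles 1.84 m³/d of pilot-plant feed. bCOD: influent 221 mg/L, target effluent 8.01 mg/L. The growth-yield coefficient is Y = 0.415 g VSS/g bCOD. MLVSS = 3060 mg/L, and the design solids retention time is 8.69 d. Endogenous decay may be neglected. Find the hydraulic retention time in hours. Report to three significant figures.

V·X = Y·Q·ΔS·θ_c gives V = 0.415 × 1.84 × (221 − 8.01) × 8.69 / 3060 = 0.4619 m³.
τ = V/Q = 0.4619/1.84 = 0.2510 d, or 6.024 h.

τ ≈ 6.02 h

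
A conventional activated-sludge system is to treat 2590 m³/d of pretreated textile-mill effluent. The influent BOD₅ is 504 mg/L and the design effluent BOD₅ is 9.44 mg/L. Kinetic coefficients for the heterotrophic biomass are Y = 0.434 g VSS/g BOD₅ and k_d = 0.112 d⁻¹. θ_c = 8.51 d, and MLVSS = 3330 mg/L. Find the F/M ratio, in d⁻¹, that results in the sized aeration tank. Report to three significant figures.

F/M ≈ 0.539 d⁻¹

Steady-state biomass mass balance: V·X·(1 + k_d·θ_c) = Y·Q·(S₀ − S)·θ_c, so V = 0.434 × 2590 × (504 − 9.44) × 8.51 / [3330 × (1 + 0.112 × 8.51)] = 4.73×10^6 / 6504 = 727.4 m³.
Food-to-microorganism ratio F/M = Q S₀ / (V X) = 2590 × 504 / (727.4 × 3330) = 0.5389 d⁻¹.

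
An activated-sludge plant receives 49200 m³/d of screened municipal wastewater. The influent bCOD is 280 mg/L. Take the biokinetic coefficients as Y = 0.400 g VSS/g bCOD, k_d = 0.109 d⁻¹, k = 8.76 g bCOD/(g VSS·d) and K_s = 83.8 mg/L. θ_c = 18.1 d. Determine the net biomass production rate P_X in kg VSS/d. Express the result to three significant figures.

Effluent substrate depends only on kinetics and SRT: S = K_s(1 + k_d θ_c) / [θ_c(Yk − k_d) − 1] = 83.8 × (1 + 0.109 × 18.1) / [18.1 × (0.400 × 8.76 − 0.109) − 1] = 249.1 / 60.45 = 4.121 mg/L.
Observed yield with endogenous decay: Y_obs = Y / (1 + k_d·θ_c) = 0.400 / (1 + 0.109 × 18.1) = 0.400 / 2.973 = 0.1345 g VSS/g bCOD.
Substrate removed = Q·(S₀ − S) = 49200 m³/d × (280 − 4.12) g/m³ = 1.36×10^7 g/d = 13573 kg/d.
Biomass produced: P_X = Y_obs·Q·ΔS = 0.1345 × 13573 ≈ 1826 kg VSS/d.

P_X ≈ 1830 kg VSS/d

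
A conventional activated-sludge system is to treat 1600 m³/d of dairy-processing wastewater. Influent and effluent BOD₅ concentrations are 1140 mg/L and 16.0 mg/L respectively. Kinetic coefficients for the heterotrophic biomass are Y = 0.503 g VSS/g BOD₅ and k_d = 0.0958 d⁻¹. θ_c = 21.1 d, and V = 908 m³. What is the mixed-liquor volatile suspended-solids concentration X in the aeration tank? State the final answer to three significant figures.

X ≈ 6960 mg/L

Solving the biomass balance for X: X = Y Q (S₀−S) θ_c / [V (1+k_d θ_c)] = 0.503 × 1600 × (1140 − 16.0) × 21.1 / [908 × (1 + 0.0958 × 21.1)] = 6957 mg/L.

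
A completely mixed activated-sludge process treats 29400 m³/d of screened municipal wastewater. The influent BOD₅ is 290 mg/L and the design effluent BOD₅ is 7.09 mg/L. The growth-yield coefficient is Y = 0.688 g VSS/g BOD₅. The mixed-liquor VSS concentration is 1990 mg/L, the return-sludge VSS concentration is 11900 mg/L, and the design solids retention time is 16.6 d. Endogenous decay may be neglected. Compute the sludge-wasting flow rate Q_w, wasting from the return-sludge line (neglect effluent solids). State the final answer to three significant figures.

With k_d = 0 the design equation reduces to V = Y Q (S₀−S) θ_c / X = 0.688 × 29400 × (290 − 7.09) × 16.6 / 1990 = 47735 m³.
θ_c = V·X/(Q_w·X_r) when wasting from the recycle, so Q_w = V·X/(θ_c·X_r) = 47735 × 1990 / (16.6 × 11900) = 480.9 m³/d.

Q_w ≈ 481 m³/d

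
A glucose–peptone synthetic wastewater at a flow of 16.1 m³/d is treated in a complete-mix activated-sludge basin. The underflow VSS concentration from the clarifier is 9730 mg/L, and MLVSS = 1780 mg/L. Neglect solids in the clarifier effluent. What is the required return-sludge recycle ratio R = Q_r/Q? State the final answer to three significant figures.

Solids balance on the clarifier gives (1+R)X = R·X_r, so R = X/(X_r − X) = 1780 / (9730 − 1780) = 0.2239.

R ≈ 0.224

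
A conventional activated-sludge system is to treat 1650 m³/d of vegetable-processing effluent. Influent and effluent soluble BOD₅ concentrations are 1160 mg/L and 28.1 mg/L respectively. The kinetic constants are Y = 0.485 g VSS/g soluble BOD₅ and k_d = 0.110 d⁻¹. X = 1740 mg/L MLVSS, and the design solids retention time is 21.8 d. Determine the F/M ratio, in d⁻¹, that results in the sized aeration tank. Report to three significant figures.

F/M ≈ 0.329 d⁻¹

Rearranging the biomass balance for a CMAS with decay, V = Y·Q·ΔS·θ_c / [X·(1+k_d θ_c)] = 0.485 × 1650 × (1160 − 28.1) × 21.8 / [1740 × (1 + 0.110 × 21.8)] = 1.97×10^7 / 5913 = 3340 m³.
F/M = applied load / biomass = Q·S₀/(V·X) = 1650 × 1160 / (3340 × 1740) = 0.3294 d⁻¹.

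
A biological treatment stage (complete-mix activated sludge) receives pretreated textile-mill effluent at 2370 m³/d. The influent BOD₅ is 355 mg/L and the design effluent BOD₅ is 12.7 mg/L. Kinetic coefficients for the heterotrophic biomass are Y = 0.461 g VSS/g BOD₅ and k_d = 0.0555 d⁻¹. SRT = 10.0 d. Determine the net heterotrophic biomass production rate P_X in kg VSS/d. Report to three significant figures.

P_X ≈ 241 kg VSS/d

The observed yield is Y_obs = Y/(1 + k_d·θ_c) = 0.461 / (1 + 0.0555 × 10.0) = 0.461 / 1.555 = 0.2965 g VSS per g BOD₅ removed.
Q·(S₀ − S) = 2370 × (355 − 12.7) × 10⁻³ = 811.3 kg/d removed.
Biomass produced: P_X = Y_obs·Q·ΔS = 0.2965 × 811.3 ≈ 240.5 kg VSS/d.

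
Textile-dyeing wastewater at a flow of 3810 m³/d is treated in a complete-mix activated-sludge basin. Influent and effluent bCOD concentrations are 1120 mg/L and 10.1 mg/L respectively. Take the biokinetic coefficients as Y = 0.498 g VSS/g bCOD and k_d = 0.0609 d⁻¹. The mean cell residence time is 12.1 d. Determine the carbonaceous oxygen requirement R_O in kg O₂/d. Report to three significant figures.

The observed yield is Y_obs = Y/(1 + k_d·θ_c) = 0.498 / (1 + 0.0609 × 12.1) = 0.498 / 1.737 = 0.2867 g VSS per g bCOD removed.
ΔS = 1120 − 10.1 = 1110 mg/L, so the substrate removal rate is 3810 × 1110/1000 = 4229 kg bCOD/d.
P_X = Y_obs·Q·(S₀ − S) = 0.2867 × 4229 = 1212 kg VSS/d.
Carbonaceous O₂ demand = substrate oxidised − cell-mass equivalent = 4229 − 1.42 × 1212 = 2507 kg O₂/d.

R_O ≈ 2510 kg O₂/d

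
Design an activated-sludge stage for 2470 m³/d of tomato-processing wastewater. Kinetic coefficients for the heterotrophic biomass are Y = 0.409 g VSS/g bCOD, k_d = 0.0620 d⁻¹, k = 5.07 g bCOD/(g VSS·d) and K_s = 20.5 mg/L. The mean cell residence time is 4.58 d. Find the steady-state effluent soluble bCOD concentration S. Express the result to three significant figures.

Effluent substrate depends only on kinetics and SRT: S = K_s(1 + k_d θ_c) / [θ_c(Yk − k_d) − 1] = 20.5 × (1 + 0.0620 × 4.58) / [4.58 × (0.409 × 5.07 − 0.0620) − 1] = 26.32 / 8.213 = 3.205 mg/L.

S ≈ 3.20 mg/L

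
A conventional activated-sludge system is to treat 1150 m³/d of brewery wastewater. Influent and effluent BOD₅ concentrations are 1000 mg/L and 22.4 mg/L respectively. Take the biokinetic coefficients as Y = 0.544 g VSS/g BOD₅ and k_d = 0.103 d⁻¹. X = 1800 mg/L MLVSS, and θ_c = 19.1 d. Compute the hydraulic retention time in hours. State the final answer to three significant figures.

τ ≈ 45.6 h

Steady-state biomass mass balance: V·X·(1 + k_d·θ_c) = Y·Q·(S₀ − S)·θ_c, so V = 0.544 × 1150 × (1000 − 22.4) × 19.1 / [1800 × (1 + 0.103 × 19.1)] = 1.17×10^7 / 5341 = 2187 m³.
τ = V/Q = 2187/1150 = 1.902 d, or 45.64 h.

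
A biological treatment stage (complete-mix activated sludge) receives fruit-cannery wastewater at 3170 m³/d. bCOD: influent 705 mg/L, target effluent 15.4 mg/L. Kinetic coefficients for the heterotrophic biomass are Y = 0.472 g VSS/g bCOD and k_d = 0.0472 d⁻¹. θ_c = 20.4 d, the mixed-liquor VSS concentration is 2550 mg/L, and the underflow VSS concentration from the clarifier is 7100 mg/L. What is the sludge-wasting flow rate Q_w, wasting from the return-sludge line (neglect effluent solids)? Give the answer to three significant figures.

From the SRT design equation V = Y Q (S₀−S) θ_c / [X (1 + k_d θ_c)] = 0.472 × 3170 × (705 − 15.4) × 20.4 / [2550 × (1 + 0.0472 × 20.4)] = 2.1×10^7 / 5005 = 4205 m³.
θ_c = V·X/(Q_w·X_r) when wasting from the recycle, so Q_w = V·X/(θ_c·X_r) = 4205 × 2550 / (20.4 × 7100) = 74.04 m³/d.

Q_w ≈ 74.0 m³/d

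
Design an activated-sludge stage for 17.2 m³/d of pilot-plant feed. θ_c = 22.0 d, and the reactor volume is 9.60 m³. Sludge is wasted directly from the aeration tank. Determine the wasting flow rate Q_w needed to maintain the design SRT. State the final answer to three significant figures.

Q_w ≈ 0.436 m³/d

Wasting from the aeration tank: Q_w = V / θ_c = 9.600 / 22.0 = 0.4364 m³/d.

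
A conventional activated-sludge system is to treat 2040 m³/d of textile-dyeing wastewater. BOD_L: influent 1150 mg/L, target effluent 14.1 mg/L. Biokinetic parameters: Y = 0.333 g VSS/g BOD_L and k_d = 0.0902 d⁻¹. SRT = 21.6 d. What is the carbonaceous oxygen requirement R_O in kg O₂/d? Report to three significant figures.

R_O ≈ 1950 kg O₂/d

Observed yield with endogenous decay: Y_obs = Y / (1 + k_d·θ_c) = 0.333 / (1 + 0.0902 × 21.6) = 0.333 / 2.948 = 0.1129 g VSS/g BOD_L.
Substrate removed = Q·(S₀ − S) = 2040 m³/d × (1150 − 14.1) g/m³ = 2.32×10^6 g/d = 2317 kg/d.
Biomass synthesised: P_X = Y_obs × 2317 = 261.7 kg VSS/d.
R_O = Q·ΔS − 1.42 P_X = 2317 − 371.6 = 1946 kg O₂/d.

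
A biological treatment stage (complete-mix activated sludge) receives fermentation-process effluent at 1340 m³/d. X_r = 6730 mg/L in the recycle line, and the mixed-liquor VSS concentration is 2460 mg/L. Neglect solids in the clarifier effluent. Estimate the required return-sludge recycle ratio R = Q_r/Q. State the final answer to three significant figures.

Mass balance around the secondary clarifier (neglecting effluent solids): R = X / (X_r − X) = 2460 / (6730 − 2460) = 0.5761.

R ≈ 0.576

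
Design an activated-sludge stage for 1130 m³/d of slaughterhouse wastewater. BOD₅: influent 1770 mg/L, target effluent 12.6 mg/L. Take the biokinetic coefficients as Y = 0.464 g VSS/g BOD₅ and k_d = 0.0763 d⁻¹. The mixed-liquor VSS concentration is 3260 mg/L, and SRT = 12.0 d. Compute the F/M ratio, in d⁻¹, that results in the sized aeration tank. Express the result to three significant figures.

F/M ≈ 0.347 d⁻¹

From the SRT design equation V = Y Q (S₀−S) θ_c / [X (1 + k_d θ_c)] = 0.464 × 1130 × (1770 − 12.6) × 12.0 / [3260 × (1 + 0.0763 × 12.0)] = 1.11×10^7 / 6245 = 1771 m³.
F/M = Q·S₀ / (V·X) = 1130 × 1770 / (1771 × 3260) = 0.3465 g BOD₅·(g VSS·d)⁻¹.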